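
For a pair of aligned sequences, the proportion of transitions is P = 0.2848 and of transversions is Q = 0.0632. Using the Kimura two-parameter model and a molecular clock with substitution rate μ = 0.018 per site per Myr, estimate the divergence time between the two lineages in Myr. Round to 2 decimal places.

14.85

Under the Kimura two-parameter model, d = −½ ln(1 − 2P − Q) − ¼ ln(1 − 2Q).
1 − 2P − Q = 0.3672, giving −½ ln(0.3672) = 0.500924.
1 − 2Q = 0.8736, giving −¼ ln(0.8736) = 0.033783.
d = 0.500924 + 0.033783 = 0.534707.
Under a molecular clock d = 2μt, so t = d/(2μ) = 0.534707 / (2 × 0.018) = 14.85 Myr.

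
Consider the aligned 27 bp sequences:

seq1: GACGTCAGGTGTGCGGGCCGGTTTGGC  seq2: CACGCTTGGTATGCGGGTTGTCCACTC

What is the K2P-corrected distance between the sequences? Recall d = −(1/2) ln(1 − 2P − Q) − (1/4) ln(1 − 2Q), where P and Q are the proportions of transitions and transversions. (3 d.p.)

Of 27 sites, 7 differences are transitions and 6 are transversions, so P = 7/27 ≈ 0.259259 and Q = 6/27 ≈ 0.222222.
Under the Kimura two-parameter model, d = −½ ln(1 − 2P − Q) − ¼ ln(1 − 2Q).
1 − 2P − Q = 0.25926, giving −½ ln(0.25926) = 0.674962.
1 − 2Q = 0.555556, giving −¼ ln(0.555556) = 0.146946.
d = 0.674962 + 0.146946 = 0.821908.

0.822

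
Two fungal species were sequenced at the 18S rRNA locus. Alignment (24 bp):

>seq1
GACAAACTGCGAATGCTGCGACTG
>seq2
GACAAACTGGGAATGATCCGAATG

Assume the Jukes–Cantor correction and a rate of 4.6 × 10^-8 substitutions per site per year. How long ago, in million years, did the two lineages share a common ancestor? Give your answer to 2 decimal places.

2.05

The sequences differ at 4 of 24 sites (10, 16, 18, 22), so p = 4/24 ≈ 0.166667.
d = −(3/4) ln(1 − 4p/3) = −0.75 ln(1 − 0.222223) = −0.75 ln(0.777777)
  = −0.75 × (-0.251315) = 0.188486 substitutions/site.
Under a molecular clock d = 2μt, so t = d/(2μ) = 0.188486 / (2 × 4.6 × 10^-8) = 2.05 million years.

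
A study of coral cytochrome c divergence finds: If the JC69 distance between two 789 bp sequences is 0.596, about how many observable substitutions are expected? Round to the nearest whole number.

Invert JC69: p = (3/4)(1 − e^(−4d/3)) = 0.75 × (1 − e^(-0.794667)) = 0.75 × (1 − 0.451732) = 0.411201.
Expected differing sites = pL ≈ 0.411201 × 789 = 324.437589 ≈ 324.

324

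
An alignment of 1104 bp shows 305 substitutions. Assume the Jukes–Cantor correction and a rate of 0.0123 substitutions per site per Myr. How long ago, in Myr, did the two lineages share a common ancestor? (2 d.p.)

p = 305/1104 ≈ 0.276268.
d = −(3/4) ln(1 − 4p/3) = −0.75 ln(1 − 0.368357) = −0.75 ln(0.631643)
  = −0.75 × (-0.459431) = 0.344573 substitutions/site.
Under a molecular clock d = 2μt, so t = d/(2μ) = 0.344573 / (2 × 0.0123) = 14.01 Myr.

14.01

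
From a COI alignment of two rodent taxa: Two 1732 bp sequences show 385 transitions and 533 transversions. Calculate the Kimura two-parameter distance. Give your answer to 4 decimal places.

P = 385/1732 ≈ 0.222286 and Q = 533/1732 ≈ 0.307737.
Under the Kimura two-parameter model, d = −½ ln(1 − 2P − Q) − ¼ ln(1 − 2Q).
1 − 2P − Q = 0.247691, giving −½ ln(0.247691) = 0.697787.
1 − 2Q = 0.384526, giving −¼ ln(0.384526) = 0.238936.
d = 0.697787 + 0.238936 = 0.936723.

0.9367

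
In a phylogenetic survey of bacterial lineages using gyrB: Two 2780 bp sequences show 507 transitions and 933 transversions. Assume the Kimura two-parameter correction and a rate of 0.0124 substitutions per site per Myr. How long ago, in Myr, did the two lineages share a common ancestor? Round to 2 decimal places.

35.51

P = 507/2780 ≈ 0.182374 and Q = 933/2780 ≈ 0.335612.
Under the Kimura two-parameter model, d = −½ ln(1 − 2P − Q) − ¼ ln(1 − 2Q).
1 − 2P − Q = 0.29964, giving −½ ln(0.29964) = 0.602587.
1 − 2Q = 0.328776, giving −¼ ln(0.328776) = 0.278095.
d = 0.602587 + 0.278095 = 0.880682.
Under a molecular clock d = 2μt, so t = d/(2μ) = 0.880682 / (2 × 0.0124) = 35.51 Myr.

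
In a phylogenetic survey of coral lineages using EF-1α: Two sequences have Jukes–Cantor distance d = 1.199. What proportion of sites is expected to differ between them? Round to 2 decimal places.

0.60

p = (3/4)(1 − e^(−4d/3)) = 0.75 × (1 − e^(-1.598667)) = 0.75 × (1 − 0.202166) = 0.598376.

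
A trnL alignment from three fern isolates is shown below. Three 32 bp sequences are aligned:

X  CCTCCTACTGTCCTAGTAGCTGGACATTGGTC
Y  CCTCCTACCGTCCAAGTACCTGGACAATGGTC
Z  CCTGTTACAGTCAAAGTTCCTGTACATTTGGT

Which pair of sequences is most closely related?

X–Y: 4/32 differ, p = 0.125, d = 0.137.
X–Z: 11/32 differ, p = 0.344, d = 0.460.
Y–Z: 10/32 differ, p = 0.313, d = 0.404.
The smallest distance is between X and Y.

X and Y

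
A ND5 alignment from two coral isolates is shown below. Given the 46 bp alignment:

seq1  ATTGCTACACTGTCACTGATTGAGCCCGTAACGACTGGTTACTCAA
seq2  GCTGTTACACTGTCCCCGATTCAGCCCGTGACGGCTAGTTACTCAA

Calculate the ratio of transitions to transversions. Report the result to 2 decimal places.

Transitions are A↔G and C↔T; transversions are all other mismatches.
Transitions: 7. Transversions: 2.
R = 7/2 = 3.50.

3.50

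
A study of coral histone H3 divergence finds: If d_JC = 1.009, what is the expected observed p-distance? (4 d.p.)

0.5547

p = (3/4)(1 − e^(−4d/3)) = 0.75 × (1 − e^(-1.345333)) = 0.75 × (1 − 0.260453) = 0.554660.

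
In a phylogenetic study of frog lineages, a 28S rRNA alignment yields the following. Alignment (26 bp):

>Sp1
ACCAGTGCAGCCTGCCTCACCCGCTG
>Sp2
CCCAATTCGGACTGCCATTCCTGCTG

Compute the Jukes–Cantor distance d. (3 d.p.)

0.464

The sequences differ at 9 of 26 sites (1, 5, 7, 9, 11, 17, 18, 19, 22), so p = 9/26 ≈ 0.346154.
d = −(3/4) ln(1 − 4p/3) = −0.75 ln(1 − 0.461539) = −0.75 ln(0.538461)
  = −0.75 × (-0.619040) = 0.464280 substitutions/site.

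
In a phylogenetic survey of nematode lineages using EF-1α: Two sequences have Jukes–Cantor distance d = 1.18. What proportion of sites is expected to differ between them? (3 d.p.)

0.594

p = (3/4)(1 − e^(−4d/3)) = 0.75 × (1 − e^(-1.573333)) = 0.75 × (1 − 0.207353) = 0.594485.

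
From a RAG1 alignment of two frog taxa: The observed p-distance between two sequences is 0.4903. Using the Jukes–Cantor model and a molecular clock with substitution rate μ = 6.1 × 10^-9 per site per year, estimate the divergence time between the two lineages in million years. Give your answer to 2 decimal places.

65.20

d = −(3/4) ln(1 − 4p/3) = −0.75 ln(1 − 0.653733) = −0.75 ln(0.346267)
  = −0.75 × (-1.060545) = 0.795409 substitutions/site.
Under a molecular clock d = 2μt, so t = d/(2μ) = 0.795409 / (2 × 6.1 × 10^-9) = 65.20 million years.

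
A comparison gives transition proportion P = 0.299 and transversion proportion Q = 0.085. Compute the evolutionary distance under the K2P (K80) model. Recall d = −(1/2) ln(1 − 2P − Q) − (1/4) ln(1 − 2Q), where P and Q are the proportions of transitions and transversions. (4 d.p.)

0.6210

Under the Kimura two-parameter model, d = −½ ln(1 − 2P − Q) − ¼ ln(1 − 2Q).
1 − 2P − Q = 0.317, giving −½ ln(0.317) = 0.574427.
1 − 2Q = 0.83, giving −¼ ln(0.83) = 0.046582.
d = 0.574427 + 0.046582 = 0.621009.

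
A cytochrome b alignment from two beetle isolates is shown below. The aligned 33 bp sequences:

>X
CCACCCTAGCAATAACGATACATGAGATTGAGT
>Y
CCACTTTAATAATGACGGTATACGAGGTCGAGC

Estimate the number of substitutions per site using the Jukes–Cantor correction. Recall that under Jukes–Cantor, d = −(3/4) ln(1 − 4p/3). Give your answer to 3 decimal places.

The sequences differ at 11 of 33 sites, so p = 11/33 ≈ 0.333333.
d = −(3/4) ln(1 − 4p/3) = −0.75 ln(1 − 0.444444) = −0.75 ln(0.555556)
  = −0.75 × (-0.587786) = 0.440840 substitutions/site.

0.441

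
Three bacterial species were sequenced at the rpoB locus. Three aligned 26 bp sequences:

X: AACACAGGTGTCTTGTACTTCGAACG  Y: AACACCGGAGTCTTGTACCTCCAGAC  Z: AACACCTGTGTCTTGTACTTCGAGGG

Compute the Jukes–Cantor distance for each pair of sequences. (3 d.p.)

X–Y: 7/26 sites differ → p ≈ 0.269231, d = −0.75 ln(1 − 0.358975) = 0.333515 ≈ 0.334.
X–Z: 4/26 sites differ → p ≈ 0.153846, d = −0.75 ln(1 − 0.205128) = 0.172181 ≈ 0.172.
Y–Z: 6/26 sites differ → p ≈ 0.230769, d = −0.75 ln(1 − 0.307692) = 0.275793 ≈ 0.276.

d(X,Y) = 0.334, d(X,Z) = 0.172, d(Y,Z) = 0.276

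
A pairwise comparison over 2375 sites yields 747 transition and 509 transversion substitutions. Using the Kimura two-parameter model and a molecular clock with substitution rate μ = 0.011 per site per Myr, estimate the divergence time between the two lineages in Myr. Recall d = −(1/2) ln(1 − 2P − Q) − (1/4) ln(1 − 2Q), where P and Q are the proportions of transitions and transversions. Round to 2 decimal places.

48.49

P = 747/2375 ≈ 0.314526 and Q = 509/2375 ≈ 0.214316.
Under the Kimura two-parameter model, d = −½ ln(1 − 2P − Q) − ¼ ln(1 − 2Q).
1 − 2P − Q = 0.156632, giving −½ ln(0.156632) = 0.926928.
1 − 2Q = 0.571368, giving −¼ ln(0.571368) = 0.139930.
d = 0.926928 + 0.139930 = 1.066858.
Under a molecular clock d = 2μt, so t = d/(2μ) = 1.066858 / (2 × 0.011) = 48.49 Myr.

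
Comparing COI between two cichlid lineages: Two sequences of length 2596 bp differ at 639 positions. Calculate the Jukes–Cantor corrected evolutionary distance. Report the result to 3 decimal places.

0.298

p = 639/2596 ≈ 0.246148.
d = −(3/4) ln(1 − 4p/3) = −0.75 ln(1 − 0.328197) = −0.75 ln(0.671803)
  = −0.75 × (-0.397790) = 0.298343 substitutions/site.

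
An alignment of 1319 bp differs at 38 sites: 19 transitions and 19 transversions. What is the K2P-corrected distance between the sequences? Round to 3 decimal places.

0.029

P = 19/1319 ≈ 0.014405 and Q = 19/1319 ≈ 0.014405.
Under the Kimura two-parameter model, d = −½ ln(1 − 2P − Q) − ¼ ln(1 − 2Q).
1 − 2P − Q = 0.956785, giving −½ ln(0.956785) = 0.022088.
1 − 2Q = 0.97119, giving −¼ ln(0.97119) = 0.007308.
d = 0.022088 + 0.007308 = 0.029396.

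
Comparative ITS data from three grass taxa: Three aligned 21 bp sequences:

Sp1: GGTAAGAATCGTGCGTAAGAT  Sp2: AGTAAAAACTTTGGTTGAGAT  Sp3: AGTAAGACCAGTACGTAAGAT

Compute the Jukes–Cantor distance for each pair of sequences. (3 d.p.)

Sp1–Sp2: 8/21 sites differ → p ≈ 0.380952, d = −0.75 ln(1 − 0.507936) = 0.531860 ≈ 0.532.
Sp1–Sp3: 5/21 sites differ → p ≈ 0.238095, d = −0.75 ln(1 − 0.31746) = 0.286451 ≈ 0.286.
Sp2–Sp3: 8/21 sites differ → p ≈ 0.380952, d = −0.75 ln(1 − 0.507936) = 0.531860 ≈ 0.532.

d(Sp1,Sp2) = 0.532, d(Sp1,Sp3) = 0.286, d(Sp2,Sp3) = 0.532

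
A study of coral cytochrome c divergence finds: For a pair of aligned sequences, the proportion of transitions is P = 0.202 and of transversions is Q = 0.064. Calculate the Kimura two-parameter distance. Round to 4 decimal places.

0.3498

Under the Kimura two-parameter model, d = −½ ln(1 − 2P − Q) − ¼ ln(1 − 2Q).
1 − 2P − Q = 0.532, giving −½ ln(0.532) = 0.315556.
1 − 2Q = 0.872, giving −¼ ln(0.872) = 0.034241.
d = 0.315556 + 0.034241 = 0.349797.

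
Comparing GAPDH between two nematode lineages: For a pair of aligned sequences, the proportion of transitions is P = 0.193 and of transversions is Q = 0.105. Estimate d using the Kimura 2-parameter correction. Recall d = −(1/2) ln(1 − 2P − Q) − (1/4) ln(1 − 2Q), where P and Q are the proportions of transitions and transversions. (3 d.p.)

Under the Kimura two-parameter model, d = −½ ln(1 − 2P − Q) − ¼ ln(1 − 2Q).
1 − 2P − Q = 0.509, giving −½ ln(0.509) = 0.337654.
1 − 2Q = 0.79, giving −¼ ln(0.79) = 0.058931.
d = 0.337654 + 0.058931 = 0.396585.

0.397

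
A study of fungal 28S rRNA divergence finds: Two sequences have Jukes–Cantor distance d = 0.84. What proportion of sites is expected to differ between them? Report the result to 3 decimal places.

0.505

p = (3/4)(1 − e^(−4d/3)) = 0.75 × (1 − e^(-1.12)) = 0.75 × (1 − 0.326280) = 0.505290.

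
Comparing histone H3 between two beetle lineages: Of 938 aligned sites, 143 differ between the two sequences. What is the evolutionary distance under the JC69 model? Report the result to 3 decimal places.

0.170

p = 143/938 ≈ 0.152452.
d = −(3/4) ln(1 − 4p/3) = −0.75 ln(1 − 0.203269) = −0.75 ln(0.796731)
  = −0.75 × (-0.227238) = 0.170429 substitutions/site.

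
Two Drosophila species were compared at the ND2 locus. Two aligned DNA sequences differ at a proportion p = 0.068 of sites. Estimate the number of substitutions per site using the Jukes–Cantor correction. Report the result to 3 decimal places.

d = −(3/4) ln(1 − 4p/3) = −0.75 ln(1 − 0.090667) = −0.75 ln(0.909333)
  = −0.75 × (-0.095044) = 0.071283 substitutions/site.

0.071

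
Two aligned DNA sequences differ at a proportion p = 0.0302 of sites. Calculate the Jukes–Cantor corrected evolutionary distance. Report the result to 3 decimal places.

d = −(3/4) ln(1 − 4p/3) = −0.75 ln(1 − 0.040267) = −0.75 ln(0.959733)
  = −0.75 × (-0.041100) = 0.030825 substitutions/site.

0.031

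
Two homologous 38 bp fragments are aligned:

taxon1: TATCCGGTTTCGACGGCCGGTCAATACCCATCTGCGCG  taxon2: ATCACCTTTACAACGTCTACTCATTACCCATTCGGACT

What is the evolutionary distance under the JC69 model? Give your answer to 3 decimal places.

0.749

The sequences differ at 18 of 38 sites, so p = 18/38 ≈ 0.473684.
d = −(3/4) ln(1 − 4p/3) = −0.75 ln(1 − 0.631579) = −0.75 ln(0.368421)
  = −0.75 × (-0.998529) = 0.748897 substitutions/site.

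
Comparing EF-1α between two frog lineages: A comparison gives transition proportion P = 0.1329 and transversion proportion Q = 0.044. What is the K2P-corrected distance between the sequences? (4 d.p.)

Under the Kimura two-parameter model, d = −½ ln(1 − 2P − Q) − ¼ ln(1 − 2Q).
1 − 2P − Q = 0.6902, giving −½ ln(0.6902) = 0.185387.
1 − 2Q = 0.912, giving −¼ ln(0.912) = 0.023029.
d = 0.185387 + 0.023029 = 0.208416.

0.2084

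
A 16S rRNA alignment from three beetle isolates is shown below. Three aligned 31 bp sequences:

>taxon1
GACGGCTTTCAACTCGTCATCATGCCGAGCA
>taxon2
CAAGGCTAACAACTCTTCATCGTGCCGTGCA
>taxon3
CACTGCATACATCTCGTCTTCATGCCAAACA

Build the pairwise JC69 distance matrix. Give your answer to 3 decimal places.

d(taxon1,taxon2) = 0.269, d(taxon1,taxon3) = 0.316, d(taxon2,taxon3) = 0.481

taxon1–taxon2: 7/31 sites differ → p ≈ 0.225806, d = −0.75 ln(1 − 0.301075) = 0.268659 ≈ 0.269.
taxon1–taxon3: 8/31 sites differ → p ≈ 0.258065, d = −0.75 ln(1 − 0.344087) = 0.316295 ≈ 0.316.
taxon2–taxon3: 11/31 sites differ → p ≈ 0.354839, d = −0.75 ln(1 − 0.473119) = 0.480585 ≈ 0.481.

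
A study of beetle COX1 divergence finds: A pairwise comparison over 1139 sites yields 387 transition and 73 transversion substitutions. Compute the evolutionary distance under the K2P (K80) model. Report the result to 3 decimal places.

0.715

P = 387/1139 ≈ 0.339772 and Q = 73/1139 ≈ 0.064091.
Under the Kimura two-parameter model, d = −½ ln(1 − 2P − Q) − ¼ ln(1 − 2Q).
1 − 2P − Q = 0.256365, giving −½ ln(0.256365) = 0.680577.
1 − 2Q = 0.871818, giving −¼ ln(0.871818) = 0.034294.
d = 0.680577 + 0.034294 = 0.714871.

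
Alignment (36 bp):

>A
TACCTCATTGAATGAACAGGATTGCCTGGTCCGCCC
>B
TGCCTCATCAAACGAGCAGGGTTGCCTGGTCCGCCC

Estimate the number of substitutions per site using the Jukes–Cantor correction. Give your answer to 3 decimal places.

The sequences differ at 6 of 36 sites (2, 9, 10, 13, 16, 21), so p = 6/36 ≈ 0.166667.
d = −(3/4) ln(1 − 4p/3) = −0.75 ln(1 − 0.222223) = −0.75 ln(0.777777)
  = −0.75 × (-0.251315) = 0.188486 substitutions/site.

0.188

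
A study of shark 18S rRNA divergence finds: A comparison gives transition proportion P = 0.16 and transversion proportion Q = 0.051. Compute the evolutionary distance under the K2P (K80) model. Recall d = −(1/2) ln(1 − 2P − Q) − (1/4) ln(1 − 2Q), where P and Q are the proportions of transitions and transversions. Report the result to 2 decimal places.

0.26

Under the Kimura two-parameter model, d = −½ ln(1 − 2P − Q) − ¼ ln(1 − 2Q).
1 − 2P − Q = 0.629, giving −½ ln(0.629) = 0.231812.
1 − 2Q = 0.898, giving −¼ ln(0.898) = 0.026896.
d = 0.231812 + 0.026896 = 0.258708.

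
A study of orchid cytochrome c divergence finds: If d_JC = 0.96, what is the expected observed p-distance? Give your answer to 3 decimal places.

p = (3/4)(1 − e^(−4d/3)) = 0.75 × (1 − e^(-1.28)) = 0.75 × (1 − 0.278037) = 0.541472.

0.541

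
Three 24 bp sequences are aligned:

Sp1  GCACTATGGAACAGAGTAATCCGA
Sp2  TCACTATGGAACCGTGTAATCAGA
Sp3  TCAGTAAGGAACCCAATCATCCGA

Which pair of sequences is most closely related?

Sp1–Sp2: 4/24 differ, p = 0.167, d = 0.188.
Sp1–Sp3: 7/24 differ, p = 0.292, d = 0.369.
Sp2–Sp3: 7/24 differ, p = 0.292, d = 0.369.
The smallest distance is between Sp1 and Sp2.

Sp1 and Sp2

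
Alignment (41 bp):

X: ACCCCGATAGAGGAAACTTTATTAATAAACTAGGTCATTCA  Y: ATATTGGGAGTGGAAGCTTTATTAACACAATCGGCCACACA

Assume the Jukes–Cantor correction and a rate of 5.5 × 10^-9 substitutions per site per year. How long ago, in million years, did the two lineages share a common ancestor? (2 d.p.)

45.62

The sequences differ at 15 of 41 sites, so p = 15/41 ≈ 0.365854.
d = −(3/4) ln(1 − 4p/3) = −0.75 ln(1 − 0.487805) = −0.75 ln(0.512195)
  = −0.75 × (-0.669050) = 0.501788 substitutions/site.
Under a molecular clock d = 2μt, so t = d/(2μ) = 0.501788 / (2 × 5.5 × 10^-9) = 45.62 million years.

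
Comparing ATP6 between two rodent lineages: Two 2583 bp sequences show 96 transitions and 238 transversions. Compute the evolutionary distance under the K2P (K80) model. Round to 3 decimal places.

P = 96/2583 ≈ 0.037166 and Q = 238/2583 ≈ 0.092141.
Under the Kimura two-parameter model, d = −½ ln(1 − 2P − Q) − ¼ ln(1 − 2Q).
1 − 2P − Q = 0.833527, giving −½ ln(0.833527) = 0.091045.
1 − 2Q = 0.815718, giving −¼ ln(0.815718) = 0.050922.
d = 0.091045 + 0.050922 = 0.141967.

0.142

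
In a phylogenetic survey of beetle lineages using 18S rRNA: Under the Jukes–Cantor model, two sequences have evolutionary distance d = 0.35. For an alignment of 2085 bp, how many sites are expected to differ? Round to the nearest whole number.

583

Invert JC69: p = (3/4)(1 − e^(−4d/3)) = 0.75 × (1 − e^(-0.466667)) = 0.75 × (1 − 0.627089) = 0.279683.
Expected differing sites = pL ≈ 0.279683 × 2085 = 583.139055 ≈ 583.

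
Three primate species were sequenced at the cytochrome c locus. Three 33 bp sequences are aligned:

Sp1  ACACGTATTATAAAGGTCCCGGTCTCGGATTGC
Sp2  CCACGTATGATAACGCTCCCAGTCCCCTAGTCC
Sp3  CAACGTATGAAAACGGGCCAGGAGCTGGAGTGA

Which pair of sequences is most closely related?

Sp1–Sp2: 10/33 differ, p = 0.303, d = 0.388.
Sp1–Sp3: 13/33 differ, p = 0.394, d = 0.559.
Sp2–Sp3: 13/33 differ, p = 0.394, d = 0.559.
The smallest distance is between Sp1 and Sp2.

Sp1 and Sp2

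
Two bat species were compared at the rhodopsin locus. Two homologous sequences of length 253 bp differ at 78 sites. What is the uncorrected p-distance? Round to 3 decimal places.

0.308

p = 78/253 = 0.308300… ≈ 0.308 (to 3 d.p.).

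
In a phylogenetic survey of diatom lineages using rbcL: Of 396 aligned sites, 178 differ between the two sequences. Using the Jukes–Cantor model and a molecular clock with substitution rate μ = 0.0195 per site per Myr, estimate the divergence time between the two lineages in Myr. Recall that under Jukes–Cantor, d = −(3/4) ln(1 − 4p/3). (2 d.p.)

p = 178/396 ≈ 0.449495.
d = −(3/4) ln(1 − 4p/3) = −0.75 ln(1 − 0.599327) = −0.75 ln(0.400673)
  = −0.75 × (-0.914610) = 0.685958 substitutions/site.
Under a molecular clock d = 2μt, so t = d/(2μ) = 0.685958 / (2 × 0.0195) = 17.59 Myr.

17.59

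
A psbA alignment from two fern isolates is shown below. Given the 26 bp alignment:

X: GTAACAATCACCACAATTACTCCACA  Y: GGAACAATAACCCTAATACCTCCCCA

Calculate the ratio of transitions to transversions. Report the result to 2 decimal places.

0.17

Transitions are A↔G and C↔T; transversions are all other mismatches.
Transitions: 1. Transversions: 6.
R = 1/6 = 0.166666… ≈ 0.17 (to 2 d.p.).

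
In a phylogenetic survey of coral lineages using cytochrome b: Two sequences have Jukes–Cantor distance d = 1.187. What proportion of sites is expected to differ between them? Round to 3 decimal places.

p = (3/4)(1 − e^(−4d/3)) = 0.75 × (1 − e^(-1.582667)) = 0.75 × (1 − 0.205426) = 0.595931.

0.596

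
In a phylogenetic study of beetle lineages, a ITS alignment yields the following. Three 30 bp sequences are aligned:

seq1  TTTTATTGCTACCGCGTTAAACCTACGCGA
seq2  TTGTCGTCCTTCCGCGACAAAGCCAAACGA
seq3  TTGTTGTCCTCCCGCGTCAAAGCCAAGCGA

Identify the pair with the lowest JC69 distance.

seq1–seq2: 11/30 differ, p = 0.367, d = 0.503.
seq1–seq3: 9/30 differ, p = 0.300, d = 0.383.
seq2–seq3: 4/30 differ, p = 0.133, d = 0.147.
The smallest distance is between seq2 and seq3.

seq2 and seq3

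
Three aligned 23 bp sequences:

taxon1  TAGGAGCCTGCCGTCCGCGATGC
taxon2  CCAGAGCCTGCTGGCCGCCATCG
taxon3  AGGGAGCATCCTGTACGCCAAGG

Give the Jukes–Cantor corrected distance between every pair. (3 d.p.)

d(taxon1,taxon2) = 0.467, d(taxon1,taxon3) = 0.553, d(taxon2,taxon3) = 0.553

taxon1–taxon2: 8/23 sites differ → p ≈ 0.347826, d = −0.75 ln(1 − 0.463768) = 0.467391 ≈ 0.467.
taxon1–taxon3: 9/23 sites differ → p ≈ 0.391304, d = −0.75 ln(1 − 0.521739) = 0.553199 ≈ 0.553.
taxon2–taxon3: 9/23 sites differ → p ≈ 0.391304, d = −0.75 ln(1 − 0.521739) = 0.553199 ≈ 0.553.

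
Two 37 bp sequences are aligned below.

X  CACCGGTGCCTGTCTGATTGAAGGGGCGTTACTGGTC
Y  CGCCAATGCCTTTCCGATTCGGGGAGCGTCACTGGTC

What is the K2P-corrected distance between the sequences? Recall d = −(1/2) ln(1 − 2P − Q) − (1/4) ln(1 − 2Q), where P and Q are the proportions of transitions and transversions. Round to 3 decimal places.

Of 37 sites, 8 differences are transitions and 2 are transversions, so P = 8/37 ≈ 0.216216 and Q = 2/37 ≈ 0.054054.
Under the Kimura two-parameter model, d = −½ ln(1 − 2P − Q) − ¼ ln(1 − 2Q).
1 − 2P − Q = 0.513514, giving −½ ln(0.513514) = 0.333239.
1 − 2Q = 0.891892, giving −¼ ln(0.891892) = 0.028603.
d = 0.333239 + 0.028603 = 0.361842.

0.362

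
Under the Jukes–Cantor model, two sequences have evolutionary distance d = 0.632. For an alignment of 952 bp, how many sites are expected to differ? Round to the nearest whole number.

407

Invert JC69: p = (3/4)(1 − e^(−4d/3)) = 0.75 × (1 − e^(-0.842667)) = 0.75 × (1 − 0.430561) = 0.427079.
Expected differing sites = pL ≈ 0.427079 × 952 = 406.579208 ≈ 407.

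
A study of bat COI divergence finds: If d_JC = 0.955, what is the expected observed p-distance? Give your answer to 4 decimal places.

p = (3/4)(1 − e^(−4d/3)) = 0.75 × (1 − e^(-1.273333)) = 0.75 × (1 − 0.279897) = 0.540077.

0.5401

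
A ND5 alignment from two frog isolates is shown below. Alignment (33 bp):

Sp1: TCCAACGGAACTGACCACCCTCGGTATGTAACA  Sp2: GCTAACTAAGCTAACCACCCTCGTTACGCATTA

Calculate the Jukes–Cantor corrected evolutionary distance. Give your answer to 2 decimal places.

The sequences differ at 11 of 33 sites, so p = 11/33 ≈ 0.333333.
d = −(3/4) ln(1 − 4p/3) = −0.75 ln(1 − 0.444444) = −0.75 ln(0.555556)
  = −0.75 × (-0.587786) = 0.440840 substitutions/site.

0.44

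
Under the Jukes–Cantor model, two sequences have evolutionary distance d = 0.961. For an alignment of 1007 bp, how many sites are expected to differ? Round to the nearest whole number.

Invert JC69: p = (3/4)(1 − e^(−4d/3)) = 0.75 × (1 − e^(-1.281333)) = 0.75 × (1 − 0.277667) = 0.541750.
Expected differing sites = pL ≈ 0.541750 × 1007 = 545.54225 ≈ 546.

546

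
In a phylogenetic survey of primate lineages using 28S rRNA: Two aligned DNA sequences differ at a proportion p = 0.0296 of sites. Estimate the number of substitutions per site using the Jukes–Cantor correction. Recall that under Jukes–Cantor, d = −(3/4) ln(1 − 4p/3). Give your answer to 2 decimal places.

0.03

d = −(3/4) ln(1 − 4p/3) = −0.75 ln(1 − 0.039467) = −0.75 ln(0.960533)
  = −0.75 × (-0.040267) = 0.030200 substitutions/site.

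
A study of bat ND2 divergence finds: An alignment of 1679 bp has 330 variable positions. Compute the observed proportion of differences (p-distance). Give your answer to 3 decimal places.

0.197

p = 330/1679 = 0.196545… ≈ 0.197 (to 3 d.p.).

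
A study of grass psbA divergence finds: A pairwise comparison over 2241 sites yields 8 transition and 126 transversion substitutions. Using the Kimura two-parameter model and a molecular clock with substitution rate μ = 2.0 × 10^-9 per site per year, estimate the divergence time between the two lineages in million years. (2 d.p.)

P = 8/2241 ≈ 0.00357 and Q = 126/2241 ≈ 0.056225.
Under the Kimura two-parameter model, d = −½ ln(1 − 2P − Q) − ¼ ln(1 − 2Q).
1 − 2P − Q = 0.936635, giving −½ ln(0.936635) = 0.032731.
1 − 2Q = 0.88755, giving −¼ ln(0.88755) = 0.029823.
d = 0.032731 + 0.029823 = 0.062554.
Under a molecular clock d = 2μt, so t = d/(2μ) = 0.062554 / (2 × 2.0 × 10^-9) = 15.64 million years.

15.64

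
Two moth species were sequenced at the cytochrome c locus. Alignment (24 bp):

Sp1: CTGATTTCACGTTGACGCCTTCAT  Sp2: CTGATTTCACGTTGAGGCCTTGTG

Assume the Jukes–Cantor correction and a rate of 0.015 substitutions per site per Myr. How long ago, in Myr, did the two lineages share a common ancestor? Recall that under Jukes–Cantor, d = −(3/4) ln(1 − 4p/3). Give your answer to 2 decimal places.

6.28

The sequences differ at 4 of 24 sites (16, 22, 23, 24), so p = 4/24 ≈ 0.166667.
d = −(3/4) ln(1 − 4p/3) = −0.75 ln(1 − 0.222223) = −0.75 ln(0.777777)
  = −0.75 × (-0.251315) = 0.188486 substitutions/site.
Under a molecular clock d = 2μt, so t = d/(2μ) = 0.188486 / (2 × 0.015) = 6.28 Myr.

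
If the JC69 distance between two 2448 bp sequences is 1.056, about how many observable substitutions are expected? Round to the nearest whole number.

1387

Invert JC69: p = (3/4)(1 − e^(−4d/3)) = 0.75 × (1 − e^(-1.408)) = 0.75 × (1 − 0.244632) = 0.566526.
Expected differing sites = pL ≈ 0.566526 × 2448 = 1386.855648 ≈ 1387.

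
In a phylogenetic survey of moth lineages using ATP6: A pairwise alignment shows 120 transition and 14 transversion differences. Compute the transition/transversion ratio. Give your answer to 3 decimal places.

8.571

R = 120/14 = 8.571428… ≈ 8.571 (to 3 d.p.).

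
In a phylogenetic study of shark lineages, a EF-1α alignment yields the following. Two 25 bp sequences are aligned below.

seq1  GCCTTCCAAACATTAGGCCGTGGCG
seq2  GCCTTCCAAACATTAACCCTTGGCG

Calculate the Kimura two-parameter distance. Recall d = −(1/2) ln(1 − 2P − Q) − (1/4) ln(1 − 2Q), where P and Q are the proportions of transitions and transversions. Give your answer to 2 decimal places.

Of 25 sites, 1 differences are transitions and 2 are transversions, so P = 1/25 = 0.04 and Q = 2/25 = 0.08.
Under the Kimura two-parameter model, d = −½ ln(1 − 2P − Q) − ¼ ln(1 − 2Q).
1 − 2P − Q = 0.84, giving −½ ln(0.84) = 0.087177.
1 − 2Q = 0.84, giving −¼ ln(0.84) = 0.043588.
d = 0.087177 + 0.043588 = 0.130765.

0.13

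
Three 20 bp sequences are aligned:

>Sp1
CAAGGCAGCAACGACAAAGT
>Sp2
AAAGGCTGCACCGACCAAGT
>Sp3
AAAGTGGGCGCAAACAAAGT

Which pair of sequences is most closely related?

Sp1–Sp2: 4/20 differ, p = 0.200, d = 0.233.
Sp1–Sp3: 8/20 differ, p = 0.400, d = 0.572.
Sp2–Sp3: 7/20 differ, p = 0.350, d = 0.471.
The smallest distance is between Sp1 and Sp2.

Sp1 and Sp2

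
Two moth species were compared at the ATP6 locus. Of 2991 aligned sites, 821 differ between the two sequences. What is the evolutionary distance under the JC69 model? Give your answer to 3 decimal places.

0.342

p = 821/2991 ≈ 0.27449.
d = −(3/4) ln(1 − 4p/3) = −0.75 ln(1 − 0.365987) = −0.75 ln(0.634013)
  = −0.75 × (-0.455686) = 0.341765 substitutions/site.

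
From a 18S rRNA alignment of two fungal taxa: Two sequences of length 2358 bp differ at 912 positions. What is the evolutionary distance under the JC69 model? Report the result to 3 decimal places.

0.544

p = 912/2358 ≈ 0.386768.
d = −(3/4) ln(1 − 4p/3) = −0.75 ln(1 − 0.515691) = −0.75 ln(0.484309)
  = −0.75 × (-0.725032) = 0.543774 substitutions/site.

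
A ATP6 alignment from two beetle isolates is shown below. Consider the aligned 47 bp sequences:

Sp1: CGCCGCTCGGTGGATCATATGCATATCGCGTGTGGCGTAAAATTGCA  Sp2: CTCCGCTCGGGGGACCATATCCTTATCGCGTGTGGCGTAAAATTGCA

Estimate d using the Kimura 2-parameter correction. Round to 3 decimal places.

0.115

Of 47 sites, 1 differences are transitions and 4 are transversions, so P = 1/47 ≈ 0.021277 and Q = 4/47 ≈ 0.085106.
Under the Kimura two-parameter model, d = −½ ln(1 − 2P − Q) − ¼ ln(1 − 2Q).
1 − 2P − Q = 0.87234, giving −½ ln(0.87234) = 0.068288.
1 − 2Q = 0.829788, giving −¼ ln(0.829788) = 0.046646.
d = 0.068288 + 0.046646 = 0.114934.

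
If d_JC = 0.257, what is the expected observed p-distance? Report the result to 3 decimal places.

p = (3/4)(1 − e^(−4d/3)) = 0.75 × (1 − e^(-0.342667)) = 0.75 × (1 − 0.709875) = 0.217594.

0.218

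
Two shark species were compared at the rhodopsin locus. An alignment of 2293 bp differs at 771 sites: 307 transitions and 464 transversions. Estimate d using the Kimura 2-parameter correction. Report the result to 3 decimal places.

0.447

P = 307/2293 ≈ 0.133886 and Q = 464/2293 ≈ 0.202355.
Under the Kimura two-parameter model, d = −½ ln(1 − 2P − Q) − ¼ ln(1 − 2Q).
1 − 2P − Q = 0.529873, giving −½ ln(0.529873) = 0.317559.
1 − 2Q = 0.59529, giving −¼ ln(0.59529) = 0.129677.
d = 0.317559 + 0.129677 = 0.447236.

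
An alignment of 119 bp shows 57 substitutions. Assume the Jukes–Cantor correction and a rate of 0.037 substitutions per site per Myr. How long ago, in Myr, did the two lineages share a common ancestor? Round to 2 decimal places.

p = 57/119 ≈ 0.478992.
d = −(3/4) ln(1 − 4p/3) = −0.75 ln(1 − 0.638656) = −0.75 ln(0.361344)
  = −0.75 × (-1.017925) = 0.763444 substitutions/site.
Under a molecular clock d = 2μt, so t = d/(2μ) = 0.763444 / (2 × 0.037) = 10.32 Myr.

10.32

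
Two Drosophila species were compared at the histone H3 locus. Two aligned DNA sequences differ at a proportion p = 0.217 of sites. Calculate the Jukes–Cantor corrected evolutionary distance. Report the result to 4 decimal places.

0.2562

d = −(3/4) ln(1 − 4p/3) = −0.75 ln(1 − 0.289333) = −0.75 ln(0.710667)
  = −0.75 × (-0.341551) = 0.256163 substitutions/site.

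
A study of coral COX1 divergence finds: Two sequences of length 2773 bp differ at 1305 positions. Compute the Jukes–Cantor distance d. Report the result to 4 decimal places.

p = 1305/2773 ≈ 0.470609.
d = −(3/4) ln(1 − 4p/3) = −0.75 ln(1 − 0.627479) = −0.75 ln(0.372521)
  = −0.75 × (-0.987462) = 0.740597 substitutions/site.

0.7406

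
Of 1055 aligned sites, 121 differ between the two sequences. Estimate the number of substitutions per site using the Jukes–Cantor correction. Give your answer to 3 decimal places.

p = 121/1055 ≈ 0.114692.
d = −(3/4) ln(1 − 4p/3) = −0.75 ln(1 − 0.152923) = −0.75 ln(0.847077)
  = −0.75 × (-0.165964) = 0.124473 substitutions/site.

0.124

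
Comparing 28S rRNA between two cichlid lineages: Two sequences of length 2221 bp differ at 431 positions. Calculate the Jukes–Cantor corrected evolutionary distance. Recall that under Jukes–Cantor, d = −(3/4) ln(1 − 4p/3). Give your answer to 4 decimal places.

p = 431/2221 ≈ 0.194057.
d = −(3/4) ln(1 − 4p/3) = −0.75 ln(1 − 0.258743) = −0.75 ln(0.741257)
  = −0.75 × (-0.299408) = 0.224556 substitutions/site.

0.2246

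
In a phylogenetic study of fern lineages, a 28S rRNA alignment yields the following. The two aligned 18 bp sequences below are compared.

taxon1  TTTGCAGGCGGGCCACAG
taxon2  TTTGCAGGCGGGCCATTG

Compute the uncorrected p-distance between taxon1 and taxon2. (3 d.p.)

0.111

The sequences differ at 2 of 18 positions (sites 16, 17).
p = 2/18 = 0.111111… ≈ 0.111 (to 3 d.p.).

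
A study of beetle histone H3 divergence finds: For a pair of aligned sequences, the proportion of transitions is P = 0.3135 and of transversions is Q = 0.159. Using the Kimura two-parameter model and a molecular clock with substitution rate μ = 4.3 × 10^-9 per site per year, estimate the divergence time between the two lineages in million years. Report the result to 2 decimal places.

100.76

Under the Kimura two-parameter model, d = −½ ln(1 − 2P − Q) − ¼ ln(1 − 2Q).
1 − 2P − Q = 0.214, giving −½ ln(0.214) = 0.770890.
1 − 2Q = 0.682, giving −¼ ln(0.682) = 0.095681.
d = 0.770890 + 0.095681 = 0.866571.
Under a molecular clock d = 2μt, so t = d/(2μ) = 0.866571 / (2 × 4.3 × 10^-9) = 100.76 million years.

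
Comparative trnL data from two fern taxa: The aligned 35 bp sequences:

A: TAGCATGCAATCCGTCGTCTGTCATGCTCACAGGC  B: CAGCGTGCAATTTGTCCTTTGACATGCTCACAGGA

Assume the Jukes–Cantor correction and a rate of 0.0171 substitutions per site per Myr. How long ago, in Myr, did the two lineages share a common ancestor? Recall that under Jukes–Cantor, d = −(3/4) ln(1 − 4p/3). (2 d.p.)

The sequences differ at 8 of 35 sites (1, 5, 12, 13, 17, 19, 22, 35), so p = 8/35 ≈ 0.228571.
d = −(3/4) ln(1 − 4p/3) = −0.75 ln(1 − 0.304761) = −0.75 ln(0.695239)
  = −0.75 × (-0.363500) = 0.272625 substitutions/site.
Under a molecular clock d = 2μt, so t = d/(2μ) = 0.272625 / (2 × 0.0171) = 7.97 Myr.

7.97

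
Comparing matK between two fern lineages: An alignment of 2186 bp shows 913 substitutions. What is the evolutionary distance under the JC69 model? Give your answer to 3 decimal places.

0.610

p = 913/2186 ≈ 0.417658.
d = −(3/4) ln(1 − 4p/3) = −0.75 ln(1 − 0.556877) = −0.75 ln(0.443123)
  = −0.75 × (-0.813908) = 0.610431 substitutions/site.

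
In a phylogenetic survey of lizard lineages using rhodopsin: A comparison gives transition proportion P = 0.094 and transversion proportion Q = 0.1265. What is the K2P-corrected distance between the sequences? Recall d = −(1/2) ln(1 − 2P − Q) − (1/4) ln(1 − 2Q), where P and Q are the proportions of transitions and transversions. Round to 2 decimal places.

0.26

Under the Kimura two-parameter model, d = −½ ln(1 − 2P − Q) − ¼ ln(1 − 2Q).
1 − 2P − Q = 0.6855, giving −½ ln(0.6855) = 0.188803.
1 − 2Q = 0.747, giving −¼ ln(0.747) = 0.072923.
d = 0.188803 + 0.072923 = 0.261726.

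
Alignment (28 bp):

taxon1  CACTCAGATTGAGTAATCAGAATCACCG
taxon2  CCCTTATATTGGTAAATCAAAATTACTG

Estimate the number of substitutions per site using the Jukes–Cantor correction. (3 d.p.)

The sequences differ at 9 of 28 sites (2, 5, 7, 12, 13, 14, 20, 24, 27), so p = 9/28 ≈ 0.321429.
d = −(3/4) ln(1 − 4p/3) = −0.75 ln(1 − 0.428572) = −0.75 ln(0.571428)
  = −0.75 × (-0.559617) = 0.419713 substitutions/site.

0.420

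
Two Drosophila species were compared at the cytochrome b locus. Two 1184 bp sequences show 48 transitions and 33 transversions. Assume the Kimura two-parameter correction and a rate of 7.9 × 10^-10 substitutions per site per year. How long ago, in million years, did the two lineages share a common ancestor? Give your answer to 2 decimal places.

45.58

P = 48/1184 ≈ 0.040541 and Q = 33/1184 ≈ 0.027872.
Under the Kimura two-parameter model, d = −½ ln(1 − 2P − Q) − ¼ ln(1 − 2Q).
1 − 2P − Q = 0.891046, giving −½ ln(0.891046) = 0.057680.
1 − 2Q = 0.944256, giving −¼ ln(0.944256) = 0.014339.
d = 0.057680 + 0.014339 = 0.072019.
Under a molecular clock d = 2μt, so t = d/(2μ) = 0.072019 / (2 × 7.9 × 10^-10) = 45.58 million years.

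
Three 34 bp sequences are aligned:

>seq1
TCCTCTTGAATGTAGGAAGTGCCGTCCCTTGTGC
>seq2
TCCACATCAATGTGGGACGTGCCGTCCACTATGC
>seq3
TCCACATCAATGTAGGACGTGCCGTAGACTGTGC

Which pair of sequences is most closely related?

seq1–seq2: 8/34 differ, p = 0.235, d = 0.282.
seq1–seq3: 8/34 differ, p = 0.235, d = 0.282.
seq2–seq3: 4/34 differ, p = 0.118, d = 0.128.
The smallest distance is between seq2 and seq3.

seq2 and seq3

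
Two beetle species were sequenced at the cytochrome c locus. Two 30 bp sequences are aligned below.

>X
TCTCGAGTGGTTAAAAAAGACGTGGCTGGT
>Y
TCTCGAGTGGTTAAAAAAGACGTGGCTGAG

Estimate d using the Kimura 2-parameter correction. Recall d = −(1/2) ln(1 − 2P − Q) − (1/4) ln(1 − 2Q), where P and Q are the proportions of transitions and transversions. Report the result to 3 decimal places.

0.070

Of 30 sites, 1 differences are transitions and 1 are transversions, so P = 1/30 ≈ 0.033333 and Q = 1/30 ≈ 0.033333.
Under the Kimura two-parameter model, d = −½ ln(1 − 2P − Q) − ¼ ln(1 − 2Q).
1 − 2P − Q = 0.900001, giving −½ ln(0.900001) = 0.052680.
1 − 2Q = 0.933334, giving −¼ ln(0.933334) = 0.017248.
d = 0.052680 + 0.017248 = 0.069928.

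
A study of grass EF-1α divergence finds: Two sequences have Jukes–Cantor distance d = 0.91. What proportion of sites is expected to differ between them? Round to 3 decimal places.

p = (3/4)(1 − e^(−4d/3)) = 0.75 × (1 − e^(-1.213333)) = 0.75 × (1 − 0.297205) = 0.527096.

0.527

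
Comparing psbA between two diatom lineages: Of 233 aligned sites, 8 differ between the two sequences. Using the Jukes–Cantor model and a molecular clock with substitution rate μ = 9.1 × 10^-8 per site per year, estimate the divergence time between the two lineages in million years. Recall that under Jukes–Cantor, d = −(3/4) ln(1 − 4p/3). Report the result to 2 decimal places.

p = 8/233 ≈ 0.034335.
d = −(3/4) ln(1 − 4p/3) = −0.75 ln(1 − 0.04578) = −0.75 ln(0.95422)
  = −0.75 × (-0.046861) = 0.035146 substitutions/site.
Under a molecular clock d = 2μt, so t = d/(2μ) = 0.035146 / (2 × 9.1 × 10^-8) = 0.19 million years.

0.19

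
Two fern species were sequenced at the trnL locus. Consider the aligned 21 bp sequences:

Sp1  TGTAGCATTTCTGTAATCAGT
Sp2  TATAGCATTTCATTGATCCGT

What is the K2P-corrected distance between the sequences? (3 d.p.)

0.287

Of 21 sites, 2 differences are transitions and 3 are transversions, so P = 2/21 ≈ 0.095238 and Q = 3/21 ≈ 0.142857.
Under the Kimura two-parameter model, d = −½ ln(1 − 2P − Q) − ¼ ln(1 − 2Q).
1 − 2P − Q = 0.666667, giving −½ ln(0.666667) = 0.202732.
1 − 2Q = 0.714286, giving −¼ ln(0.714286) = 0.084118.
d = 0.202732 + 0.084118 = 0.286850.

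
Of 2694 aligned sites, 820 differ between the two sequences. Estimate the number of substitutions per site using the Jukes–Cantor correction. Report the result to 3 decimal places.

p = 820/2694 ≈ 0.30438.
d = −(3/4) ln(1 − 4p/3) = −0.75 ln(1 − 0.40584) = −0.75 ln(0.59416)
  = −0.75 × (-0.520607) = 0.390455 substitutions/site.

0.390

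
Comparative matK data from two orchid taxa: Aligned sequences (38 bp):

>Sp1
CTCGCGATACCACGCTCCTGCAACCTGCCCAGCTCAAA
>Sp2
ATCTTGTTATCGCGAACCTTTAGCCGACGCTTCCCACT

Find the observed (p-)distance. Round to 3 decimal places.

0.500

The sequences differ at 19 of 38 positions.
p = 19/38 = 0.500.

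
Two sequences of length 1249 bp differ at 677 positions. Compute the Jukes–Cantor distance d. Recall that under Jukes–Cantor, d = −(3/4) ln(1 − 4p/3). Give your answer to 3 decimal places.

0.962

p = 677/1249 ≈ 0.542034.
d = −(3/4) ln(1 − 4p/3) = −0.75 ln(1 − 0.722712) = −0.75 ln(0.277288)
  = −0.75 × (-1.282699) = 0.962024 substitutions/site.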